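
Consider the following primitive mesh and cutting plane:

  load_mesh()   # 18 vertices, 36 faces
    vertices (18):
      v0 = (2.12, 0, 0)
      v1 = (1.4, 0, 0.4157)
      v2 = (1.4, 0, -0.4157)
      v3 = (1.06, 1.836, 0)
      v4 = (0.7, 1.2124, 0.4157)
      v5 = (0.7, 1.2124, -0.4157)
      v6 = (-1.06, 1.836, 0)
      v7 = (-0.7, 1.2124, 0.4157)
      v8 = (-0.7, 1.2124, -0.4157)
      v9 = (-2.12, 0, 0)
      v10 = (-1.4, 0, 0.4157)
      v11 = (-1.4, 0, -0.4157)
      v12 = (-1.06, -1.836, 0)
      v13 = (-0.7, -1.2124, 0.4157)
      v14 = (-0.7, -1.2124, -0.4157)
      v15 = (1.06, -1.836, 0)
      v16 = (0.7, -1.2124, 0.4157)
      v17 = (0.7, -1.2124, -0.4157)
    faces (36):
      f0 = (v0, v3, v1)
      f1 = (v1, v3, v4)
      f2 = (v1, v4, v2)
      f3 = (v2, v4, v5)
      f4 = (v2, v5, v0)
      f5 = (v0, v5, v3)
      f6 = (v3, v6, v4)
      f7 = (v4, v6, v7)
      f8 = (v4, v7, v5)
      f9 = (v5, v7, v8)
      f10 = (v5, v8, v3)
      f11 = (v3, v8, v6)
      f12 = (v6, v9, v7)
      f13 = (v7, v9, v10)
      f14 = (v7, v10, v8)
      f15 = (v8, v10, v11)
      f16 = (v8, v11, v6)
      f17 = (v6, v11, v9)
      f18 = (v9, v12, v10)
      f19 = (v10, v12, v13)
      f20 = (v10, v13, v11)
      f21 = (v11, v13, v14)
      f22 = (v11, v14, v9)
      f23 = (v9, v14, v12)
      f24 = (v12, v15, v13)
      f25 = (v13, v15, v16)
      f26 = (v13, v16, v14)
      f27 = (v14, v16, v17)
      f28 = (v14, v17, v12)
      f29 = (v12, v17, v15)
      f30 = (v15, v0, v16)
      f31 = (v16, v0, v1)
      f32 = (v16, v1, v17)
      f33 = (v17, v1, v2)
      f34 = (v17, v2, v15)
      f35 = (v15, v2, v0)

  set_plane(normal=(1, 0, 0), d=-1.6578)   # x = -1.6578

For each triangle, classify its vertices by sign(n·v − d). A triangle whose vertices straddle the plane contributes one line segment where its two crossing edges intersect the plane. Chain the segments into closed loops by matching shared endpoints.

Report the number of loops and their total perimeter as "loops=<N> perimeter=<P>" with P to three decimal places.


loops=1 perimeter=3.375

Straddling triangles (6 of 36):
  (v6,v9,v7) [+-+] → (-1.6578, 0.800565, 0)–(-1.6578, 0.394628, 0.135307)  len=0.4279
  (v7,v9,v10) [+-+] → (-1.6578, 0.394628, 0.135307)–(-1.6578, 0, 0.266856)  len=0.4160
  (v6,v11,v9) [++-] → (-1.6578, 0, -0.266856)–(-1.6578, 0.800565, 0)  len=0.8439
  (v9,v12,v10) [-++] → (-1.6578, -0.800565, 0)–(-1.6578, 0, 0.266856)  len=0.8439
  (v11,v14,v9) [++-] → (-1.6578, -0.394628, -0.135307)–(-1.6578, 0, -0.266856)  len=0.4160
  (v9,v14,v12) [-++] → (-1.6578, -0.394628, -0.135307)–(-1.6578, -0.800565, 0)  len=0.4279

Chained into 1 loop(s):
  loop 1: 6 segments, perimeter = 3.3755
Total perimeter = 3.375


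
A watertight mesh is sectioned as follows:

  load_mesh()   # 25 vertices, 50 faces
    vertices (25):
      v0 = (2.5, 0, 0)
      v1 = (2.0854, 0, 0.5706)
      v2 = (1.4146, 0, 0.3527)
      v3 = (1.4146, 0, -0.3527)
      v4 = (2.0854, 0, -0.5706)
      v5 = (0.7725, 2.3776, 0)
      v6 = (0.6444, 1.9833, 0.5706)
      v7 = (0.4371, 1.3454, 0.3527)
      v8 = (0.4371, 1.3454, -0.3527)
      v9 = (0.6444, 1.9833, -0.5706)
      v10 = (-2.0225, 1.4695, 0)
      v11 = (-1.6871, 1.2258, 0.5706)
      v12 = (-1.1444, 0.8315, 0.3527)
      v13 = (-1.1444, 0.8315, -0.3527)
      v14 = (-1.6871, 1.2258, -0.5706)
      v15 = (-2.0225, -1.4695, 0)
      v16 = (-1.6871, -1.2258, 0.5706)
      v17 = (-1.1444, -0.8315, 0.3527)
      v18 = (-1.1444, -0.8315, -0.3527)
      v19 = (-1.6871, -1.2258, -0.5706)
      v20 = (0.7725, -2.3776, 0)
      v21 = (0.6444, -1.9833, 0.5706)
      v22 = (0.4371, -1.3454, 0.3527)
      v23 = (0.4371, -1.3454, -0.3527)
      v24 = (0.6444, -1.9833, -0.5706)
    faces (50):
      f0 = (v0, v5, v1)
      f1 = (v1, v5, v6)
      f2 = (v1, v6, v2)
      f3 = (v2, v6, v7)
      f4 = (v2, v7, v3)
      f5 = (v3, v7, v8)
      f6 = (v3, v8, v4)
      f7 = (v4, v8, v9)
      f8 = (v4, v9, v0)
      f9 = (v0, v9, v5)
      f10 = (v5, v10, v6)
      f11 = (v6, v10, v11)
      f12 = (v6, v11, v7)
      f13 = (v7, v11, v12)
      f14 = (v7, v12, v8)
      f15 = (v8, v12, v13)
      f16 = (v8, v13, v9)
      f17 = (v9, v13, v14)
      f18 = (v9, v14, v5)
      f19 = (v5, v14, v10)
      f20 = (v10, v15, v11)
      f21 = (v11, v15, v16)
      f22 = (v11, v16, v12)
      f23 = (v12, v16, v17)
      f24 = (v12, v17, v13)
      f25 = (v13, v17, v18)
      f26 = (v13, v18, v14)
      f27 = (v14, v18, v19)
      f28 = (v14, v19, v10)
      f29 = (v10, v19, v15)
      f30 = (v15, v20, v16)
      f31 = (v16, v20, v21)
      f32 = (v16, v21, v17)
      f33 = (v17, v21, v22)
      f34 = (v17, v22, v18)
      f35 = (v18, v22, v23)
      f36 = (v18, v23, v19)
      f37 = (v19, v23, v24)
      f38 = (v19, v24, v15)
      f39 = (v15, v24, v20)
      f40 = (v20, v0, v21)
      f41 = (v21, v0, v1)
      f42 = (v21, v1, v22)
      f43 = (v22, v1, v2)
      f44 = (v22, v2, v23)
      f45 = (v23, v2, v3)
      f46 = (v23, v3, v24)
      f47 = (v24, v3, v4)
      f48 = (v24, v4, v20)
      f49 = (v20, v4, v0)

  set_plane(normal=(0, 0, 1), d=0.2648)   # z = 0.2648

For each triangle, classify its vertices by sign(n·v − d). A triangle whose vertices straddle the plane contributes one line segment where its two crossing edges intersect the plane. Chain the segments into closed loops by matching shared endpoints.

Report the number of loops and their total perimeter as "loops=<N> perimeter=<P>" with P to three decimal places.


Straddling triangles (20 of 50):
  (v0,v5,v1) [--+] → (1.38178, 1.27422, 0.2648)–(2.3076, 0, 0.2648)  len=1.5750
  (v1,v5,v6) [+-+] → (1.38178, 1.27422, 0.2648)–(0.713052, 2.19462, 0.2648)  len=1.1377
  (v2,v7,v3) [++-] → (0.558906, 1.17775, 0.2648)–(1.4146, 0, 0.2648)  len=1.4558
  (v3,v7,v8) [-+-] → (0.558906, 1.17775, 0.2648)–(0.4371, 1.3454, 0.2648)  len=0.2072
  (v5,v10,v6) [--+] → (-0.784864, 1.70794, 0.2648)–(0.713052, 2.19462, 0.2648)  len=1.5750
  (v6,v10,v11) [+-+] → (-0.784864, 1.70794, 0.2648)–(-1.86685, 1.35641, 0.2648)  len=1.1377
  (v7,v12,v8) [++-] → (-0.947329, 0.895537, 0.2648)–(0.4371, 1.3454, 0.2648)  len=1.4557
  (v8,v12,v13) [-+-] → (-0.947329, 0.895537, 0.2648)–(-1.1444, 0.8315, 0.2648)  len=0.2072
  (v10,v15,v11) [--+] → (-1.86685, -0.218684, 0.2648)–(-1.86685, 1.35641, 0.2648)  len=1.5751
  (v11,v15,v16) [+-+] → (-1.86685, -0.218684, 0.2648)–(-1.86685, -1.35641, 0.2648)  len=1.1377
  (v12,v17,v13) [++-] → (-1.1444, -0.624273, 0.2648)–(-1.1444, 0.8315, 0.2648)  len=1.4558
  (v13,v17,v18) [-+-] → (-1.1444, -0.624273, 0.2648)–(-1.1444, -0.8315, 0.2648)  len=0.2072
  (v15,v20,v16) [--+] → (-0.368934, -1.84308, 0.2648)–(-1.86685, -1.35641, 0.2648)  len=1.5750
  (v16,v20,v21) [+-+] → (-0.368934, -1.84308, 0.2648)–(0.713052, -2.19462, 0.2648)  len=1.1377
  (v17,v22,v18) [++-] → (0.240029, -1.28136, 0.2648)–(-1.1444, -0.8315, 0.2648)  len=1.4557
  (v18,v22,v23) [-+-] → (0.240029, -1.28136, 0.2648)–(0.4371, -1.3454, 0.2648)  len=0.2072
  (v20,v0,v21) [--+] → (1.63887, -0.920396, 0.2648)–(0.713052, -2.19462, 0.2648)  len=1.5750
  (v21,v0,v1) [+-+] → (1.63887, -0.920396, 0.2648)–(2.3076, 0, 0.2648)  len=1.1377
  (v22,v2,v23) [++-] → (1.29279, -0.16765, 0.2648)–(0.4371, -1.3454, 0.2648)  len=1.4558
  (v23,v2,v3) [-+-] → (1.29279, -0.16765, 0.2648)–(1.4146, 0, 0.2648)  len=0.2072

Chained into 2 loop(s):
  loop 1: 10 segments, perimeter = 13.5636
  loop 2: 10 segments, perimeter = 8.3148
Total perimeter = 21.878

loops=2 perimeter=21.878


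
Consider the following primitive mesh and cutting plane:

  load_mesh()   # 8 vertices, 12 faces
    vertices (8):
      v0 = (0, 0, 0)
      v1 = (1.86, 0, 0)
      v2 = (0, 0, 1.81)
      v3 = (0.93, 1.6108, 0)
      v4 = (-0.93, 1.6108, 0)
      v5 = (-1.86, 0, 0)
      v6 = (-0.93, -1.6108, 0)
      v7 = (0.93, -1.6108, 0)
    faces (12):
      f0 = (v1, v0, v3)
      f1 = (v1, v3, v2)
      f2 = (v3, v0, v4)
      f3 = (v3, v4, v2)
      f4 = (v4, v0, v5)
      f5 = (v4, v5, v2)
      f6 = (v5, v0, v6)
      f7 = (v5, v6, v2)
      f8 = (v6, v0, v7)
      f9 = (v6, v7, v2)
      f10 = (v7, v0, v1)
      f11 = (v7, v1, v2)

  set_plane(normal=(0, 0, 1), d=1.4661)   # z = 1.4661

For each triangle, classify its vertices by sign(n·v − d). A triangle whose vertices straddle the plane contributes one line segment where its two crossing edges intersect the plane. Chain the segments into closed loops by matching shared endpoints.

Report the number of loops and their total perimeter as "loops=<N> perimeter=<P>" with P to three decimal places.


loops=1 perimeter=2.120

Straddling triangles (6 of 12):
  (v1,v3,v2) [--+] → (0.1767, 0.306052, 1.4661)–(0.3534, 0, 1.4661)  len=0.3534
  (v3,v4,v2) [--+] → (-0.1767, 0.306052, 1.4661)–(0.1767, 0.306052, 1.4661)  len=0.3534
  (v4,v5,v2) [--+] → (-0.3534, 0, 1.4661)–(-0.1767, 0.306052, 1.4661)  len=0.3534
  (v5,v6,v2) [--+] → (-0.1767, -0.306052, 1.4661)–(-0.3534, 0, 1.4661)  len=0.3534
  (v6,v7,v2) [--+] → (0.1767, -0.306052, 1.4661)–(-0.1767, -0.306052, 1.4661)  len=0.3534
  (v7,v1,v2) [--+] → (0.3534, 0, 1.4661)–(0.1767, -0.306052, 1.4661)  len=0.3534

Chained into 1 loop(s):
  loop 1: 6 segments, perimeter = 2.1204
Total perimeter = 2.120


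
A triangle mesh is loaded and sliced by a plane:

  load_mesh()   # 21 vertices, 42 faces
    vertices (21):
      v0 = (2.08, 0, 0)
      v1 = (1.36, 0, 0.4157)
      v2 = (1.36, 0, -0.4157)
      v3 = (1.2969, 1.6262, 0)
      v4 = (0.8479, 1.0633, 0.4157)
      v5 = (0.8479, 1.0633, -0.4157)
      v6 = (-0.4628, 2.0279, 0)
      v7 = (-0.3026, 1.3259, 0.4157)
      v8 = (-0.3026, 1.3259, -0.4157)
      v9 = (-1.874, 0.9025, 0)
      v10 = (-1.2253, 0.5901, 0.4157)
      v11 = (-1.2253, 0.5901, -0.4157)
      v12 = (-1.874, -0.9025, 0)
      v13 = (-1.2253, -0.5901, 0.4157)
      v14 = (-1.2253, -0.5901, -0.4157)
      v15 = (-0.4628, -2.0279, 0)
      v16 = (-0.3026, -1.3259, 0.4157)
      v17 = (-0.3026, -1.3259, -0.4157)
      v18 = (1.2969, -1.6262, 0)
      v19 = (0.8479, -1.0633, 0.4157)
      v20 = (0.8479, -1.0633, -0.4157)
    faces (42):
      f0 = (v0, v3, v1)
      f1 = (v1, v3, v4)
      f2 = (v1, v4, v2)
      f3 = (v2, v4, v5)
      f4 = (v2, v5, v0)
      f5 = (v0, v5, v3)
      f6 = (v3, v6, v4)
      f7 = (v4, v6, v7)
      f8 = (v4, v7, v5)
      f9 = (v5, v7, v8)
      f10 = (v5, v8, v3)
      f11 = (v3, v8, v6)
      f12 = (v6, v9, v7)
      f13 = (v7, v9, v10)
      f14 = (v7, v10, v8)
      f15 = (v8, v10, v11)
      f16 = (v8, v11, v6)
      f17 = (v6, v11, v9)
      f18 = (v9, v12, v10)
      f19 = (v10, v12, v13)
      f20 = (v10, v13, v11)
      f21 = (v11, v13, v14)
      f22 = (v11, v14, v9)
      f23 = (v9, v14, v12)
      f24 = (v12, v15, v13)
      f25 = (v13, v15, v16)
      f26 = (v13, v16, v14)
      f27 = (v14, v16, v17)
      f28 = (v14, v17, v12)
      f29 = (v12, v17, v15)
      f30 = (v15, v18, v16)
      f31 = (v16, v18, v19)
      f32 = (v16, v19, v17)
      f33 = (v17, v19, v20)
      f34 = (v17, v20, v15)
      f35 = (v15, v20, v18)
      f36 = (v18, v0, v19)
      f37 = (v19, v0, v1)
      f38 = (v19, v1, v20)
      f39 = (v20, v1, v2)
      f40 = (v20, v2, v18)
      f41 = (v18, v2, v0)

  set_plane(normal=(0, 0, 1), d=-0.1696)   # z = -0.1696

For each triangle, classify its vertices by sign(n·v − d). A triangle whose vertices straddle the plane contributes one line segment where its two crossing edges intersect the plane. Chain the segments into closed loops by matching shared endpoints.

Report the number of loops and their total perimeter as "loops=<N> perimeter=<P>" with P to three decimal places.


Straddling triangles (28 of 42):
  (v1,v4,v2) [++-] → (1.20841, 0.314744, -0.1696)–(1.36, 0, -0.1696)  len=0.3493
  (v2,v4,v5) [-+-] → (1.20841, 0.314744, -0.1696)–(0.8479, 1.0633, -0.1696)  len=0.8308
  (v2,v5,v0) [--+] → (1.57732, 0.433812, -0.1696)–(1.78625, 0, -0.1696)  len=0.4815
  (v0,v5,v3) [+-+] → (1.57732, 0.433812, -0.1696)–(1.11371, 1.39654, -0.1696)  len=1.0685
  (v4,v7,v5) [++-] → (0.507344, 1.14103, -0.1696)–(0.8479, 1.0633, -0.1696)  len=0.3493
  (v5,v7,v8) [-+-] → (0.507344, 1.14103, -0.1696)–(-0.3026, 1.3259, -0.1696)  len=0.8308
  (v5,v8,v3) [--+] → (0.644326, 1.50368, -0.1696)–(1.11371, 1.39654, -0.1696)  len=0.4815
  (v3,v8,v6) [+-+] → (0.644326, 1.50368, -0.1696)–(-0.397441, 1.74149, -0.1696)  len=1.0686
  (v7,v10,v8) [++-] → (-0.575725, 1.1081, -0.1696)–(-0.3026, 1.3259, -0.1696)  len=0.3493
  (v8,v10,v11) [-+-] → (-0.575725, 1.1081, -0.1696)–(-1.2253, 0.5901, -0.1696)  len=0.8308
  (v8,v11,v6) [--+] → (-0.77389, 1.4413, -0.1696)–(-0.397441, 1.74149, -0.1696)  len=0.4815
  (v6,v11,v9) [+-+] → (-0.77389, 1.4413, -0.1696)–(-1.60934, 0.775045, -0.1696)  len=1.0686
  (v10,v13,v11) [++-] → (-1.2253, 0.240753, -0.1696)–(-1.2253, 0.5901, -0.1696)  len=0.3493
  (v11,v13,v14) [-+-] → (-1.2253, 0.240753, -0.1696)–(-1.2253, -0.5901, -0.1696)  len=0.8309
  (v11,v14,v9) [--+] → (-1.60934, 0.293539, -0.1696)–(-1.60934, 0.775045, -0.1696)  len=0.4815
  (v9,v14,v12) [+-+] → (-1.60934, 0.293539, -0.1696)–(-1.60934, -0.775045, -0.1696)  len=1.0686
  (v13,v16,v14) [++-] → (-0.952175, -0.807902, -0.1696)–(-1.2253, -0.5901, -0.1696)  len=0.3493
  (v14,v16,v17) [-+-] → (-0.952175, -0.807902, -0.1696)–(-0.3026, -1.3259, -0.1696)  len=0.8308
  (v14,v17,v12) [--+] → (-1.23289, -1.07524, -0.1696)–(-1.60934, -0.775045, -0.1696)  len=0.4815
  (v12,v17,v15) [+-+] → (-1.23289, -1.07524, -0.1696)–(-0.397441, -1.74149, -0.1696)  len=1.0686
  (v16,v19,v17) [++-] → (0.0379557, -1.24817, -0.1696)–(-0.3026, -1.3259, -0.1696)  len=0.3493
  (v17,v19,v20) [-+-] → (0.0379557, -1.24817, -0.1696)–(0.8479, -1.0633, -0.1696)  len=0.8308
  (v17,v20,v15) [--+] → (0.0719479, -1.63436, -0.1696)–(-0.397441, -1.74149, -0.1696)  len=0.4815
  (v15,v20,v18) [+-+] → (0.0719479, -1.63436, -0.1696)–(1.11371, -1.39654, -0.1696)  len=1.0686
  (v19,v1,v20) [++-] → (0.999485, -0.748556, -0.1696)–(0.8479, -1.0633, -0.1696)  len=0.3493
  (v20,v1,v2) [-+-] → (0.999485, -0.748556, -0.1696)–(1.36, 0, -0.1696)  len=0.8308
  (v20,v2,v18) [--+] → (1.32264, -0.962732, -0.1696)–(1.11371, -1.39654, -0.1696)  len=0.4815
  (v18,v2,v0) [+-+] → (1.32264, -0.962732, -0.1696)–(1.78625, 0, -0.1696)  len=1.0685

Chained into 2 loop(s):
  loop 1: 14 segments, perimeter = 8.2611
  loop 2: 14 segments, perimeter = 10.8504
Total perimeter = 19.111

loops=2 perimeter=19.111


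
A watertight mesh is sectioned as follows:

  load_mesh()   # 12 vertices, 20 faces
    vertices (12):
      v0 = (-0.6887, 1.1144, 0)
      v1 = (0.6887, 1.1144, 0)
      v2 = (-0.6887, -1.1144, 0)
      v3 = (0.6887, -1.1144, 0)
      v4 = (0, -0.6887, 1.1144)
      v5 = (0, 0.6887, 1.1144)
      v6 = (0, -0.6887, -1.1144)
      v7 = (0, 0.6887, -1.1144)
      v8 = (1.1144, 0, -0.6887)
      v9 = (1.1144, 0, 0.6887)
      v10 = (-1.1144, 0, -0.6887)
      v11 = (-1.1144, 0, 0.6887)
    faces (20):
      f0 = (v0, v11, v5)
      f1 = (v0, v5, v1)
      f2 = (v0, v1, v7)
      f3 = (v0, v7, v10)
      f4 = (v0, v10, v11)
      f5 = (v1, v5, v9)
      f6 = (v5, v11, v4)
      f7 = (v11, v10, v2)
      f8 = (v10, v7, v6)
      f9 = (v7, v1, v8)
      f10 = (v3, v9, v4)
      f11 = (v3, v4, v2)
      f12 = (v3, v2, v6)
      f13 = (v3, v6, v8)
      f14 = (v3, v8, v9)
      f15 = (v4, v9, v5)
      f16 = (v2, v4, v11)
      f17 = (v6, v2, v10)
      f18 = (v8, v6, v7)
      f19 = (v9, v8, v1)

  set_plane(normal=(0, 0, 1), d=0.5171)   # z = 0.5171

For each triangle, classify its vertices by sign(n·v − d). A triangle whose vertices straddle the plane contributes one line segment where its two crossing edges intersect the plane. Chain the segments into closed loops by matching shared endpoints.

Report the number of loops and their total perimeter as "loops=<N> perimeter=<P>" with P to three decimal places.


loops=1 perimeter=6.281

Straddling triangles (10 of 20):
  (v0,v11,v5) [-++] → (-1.00833, 0.27767, 0.5171)–(-0.369132, 0.916868, 0.5171)  len=0.9040
  (v0,v5,v1) [-+-] → (-0.369132, 0.916868, 0.5171)–(0.369132, 0.916868, 0.5171)  len=0.7383
  (v0,v10,v11) [--+] → (-1.1144, 0, 0.5171)–(-1.00833, 0.27767, 0.5171)  len=0.2972
  (v1,v5,v9) [-++] → (0.369132, 0.916868, 0.5171)–(1.00833, 0.27767, 0.5171)  len=0.9040
  (v11,v10,v2) [+--] → (-1.1144, 0, 0.5171)–(-1.00833, -0.27767, 0.5171)  len=0.2972
  (v3,v9,v4) [-++] → (1.00833, -0.27767, 0.5171)–(0.369132, -0.916868, 0.5171)  len=0.9040
  (v3,v4,v2) [-+-] → (0.369132, -0.916868, 0.5171)–(-0.369132, -0.916868, 0.5171)  len=0.7383
  (v3,v8,v9) [--+] → (1.1144, 0, 0.5171)–(1.00833, -0.27767, 0.5171)  len=0.2972
  (v2,v4,v11) [-++] → (-0.369132, -0.916868, 0.5171)–(-1.00833, -0.27767, 0.5171)  len=0.9040
  (v9,v8,v1) [+--] → (1.1144, 0, 0.5171)–(1.00833, 0.27767, 0.5171)  len=0.2972

Chained into 1 loop(s):
  loop 1: 10 segments, perimeter = 6.2813
Total perimeter = 6.281


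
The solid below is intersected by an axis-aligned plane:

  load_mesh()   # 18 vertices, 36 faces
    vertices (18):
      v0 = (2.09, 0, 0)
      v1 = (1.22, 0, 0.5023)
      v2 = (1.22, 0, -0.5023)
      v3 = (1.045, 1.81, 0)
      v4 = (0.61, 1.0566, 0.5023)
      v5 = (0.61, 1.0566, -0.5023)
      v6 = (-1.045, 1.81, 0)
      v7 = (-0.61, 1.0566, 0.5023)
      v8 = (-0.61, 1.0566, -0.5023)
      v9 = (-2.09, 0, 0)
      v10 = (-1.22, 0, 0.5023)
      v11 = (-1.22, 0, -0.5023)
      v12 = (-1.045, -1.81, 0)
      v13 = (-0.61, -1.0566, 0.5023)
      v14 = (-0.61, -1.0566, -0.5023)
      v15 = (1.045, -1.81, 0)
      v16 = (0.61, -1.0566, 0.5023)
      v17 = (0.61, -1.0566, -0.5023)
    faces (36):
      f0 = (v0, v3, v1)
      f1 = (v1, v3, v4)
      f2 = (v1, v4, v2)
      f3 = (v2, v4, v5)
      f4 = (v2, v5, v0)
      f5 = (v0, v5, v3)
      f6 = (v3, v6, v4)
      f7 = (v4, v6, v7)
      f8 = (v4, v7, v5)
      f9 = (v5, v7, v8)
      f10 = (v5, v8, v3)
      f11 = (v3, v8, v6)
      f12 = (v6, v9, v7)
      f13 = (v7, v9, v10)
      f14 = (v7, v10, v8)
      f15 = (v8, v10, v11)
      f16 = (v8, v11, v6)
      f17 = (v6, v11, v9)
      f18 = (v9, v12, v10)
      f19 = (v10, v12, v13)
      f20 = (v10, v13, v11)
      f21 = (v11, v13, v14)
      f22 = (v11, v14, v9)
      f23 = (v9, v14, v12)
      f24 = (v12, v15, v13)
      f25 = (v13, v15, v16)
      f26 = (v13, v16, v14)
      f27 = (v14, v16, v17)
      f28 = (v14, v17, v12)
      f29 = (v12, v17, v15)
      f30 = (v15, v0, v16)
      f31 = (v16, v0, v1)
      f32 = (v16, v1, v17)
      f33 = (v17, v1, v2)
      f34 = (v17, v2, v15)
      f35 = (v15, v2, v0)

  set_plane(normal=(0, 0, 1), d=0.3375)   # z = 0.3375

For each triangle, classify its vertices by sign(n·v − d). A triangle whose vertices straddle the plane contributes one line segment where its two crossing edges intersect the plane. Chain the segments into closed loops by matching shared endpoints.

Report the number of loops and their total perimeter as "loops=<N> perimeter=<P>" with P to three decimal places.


Straddling triangles (24 of 36):
  (v0,v3,v1) [--+] → (1.16258, 0.593844, 0.3375)–(1.50544, 0, 0.3375)  len=0.6857
  (v1,v3,v4) [+-+] → (1.16258, 0.593844, 0.3375)–(0.752719, 1.30378, 0.3375)  len=0.8198
  (v1,v4,v2) [++-] → (0.710068, 0.88327, 0.3375)–(1.22, 0, 0.3375)  len=1.0199
  (v2,v4,v5) [-+-] → (0.710068, 0.88327, 0.3375)–(0.61, 1.0566, 0.3375)  len=0.2001
  (v3,v6,v4) [--+] → (0.0670098, 1.30378, 0.3375)–(0.752719, 1.30378, 0.3375)  len=0.6857
  (v4,v6,v7) [+-+] → (0.0670098, 1.30378, 0.3375)–(-0.752719, 1.30378, 0.3375)  len=0.8197
  (v4,v7,v5) [++-] → (-0.409865, 1.0566, 0.3375)–(0.61, 1.0566, 0.3375)  len=1.0199
  (v5,v7,v8) [-+-] → (-0.409865, 1.0566, 0.3375)–(-0.61, 1.0566, 0.3375)  len=0.2001
  (v6,v9,v7) [--+] → (-1.09557, 0.709939, 0.3375)–(-0.752719, 1.30378, 0.3375)  len=0.6857
  (v7,v9,v10) [+-+] → (-1.09557, 0.709939, 0.3375)–(-1.50544, 0, 0.3375)  len=0.8198
  (v7,v10,v8) [++-] → (-1.11993, 0.17333, 0.3375)–(-0.61, 1.0566, 0.3375)  len=1.0199
  (v8,v10,v11) [-+-] → (-1.11993, 0.17333, 0.3375)–(-1.22, 0, 0.3375)  len=0.2001
  (v9,v12,v10) [--+] → (-1.16258, -0.593844, 0.3375)–(-1.50544, 0, 0.3375)  len=0.6857
  (v10,v12,v13) [+-+] → (-1.16258, -0.593844, 0.3375)–(-0.752719, -1.30378, 0.3375)  len=0.8198
  (v10,v13,v11) [++-] → (-0.710068, -0.88327, 0.3375)–(-1.22, 0, 0.3375)  len=1.0199
  (v11,v13,v14) [-+-] → (-0.710068, -0.88327, 0.3375)–(-0.61, -1.0566, 0.3375)  len=0.2001
  (v12,v15,v13) [--+] → (-0.0670098, -1.30378, 0.3375)–(-0.752719, -1.30378, 0.3375)  len=0.6857
  (v13,v15,v16) [+-+] → (-0.0670098, -1.30378, 0.3375)–(0.752719, -1.30378, 0.3375)  len=0.8197
  (v13,v16,v14) [++-] → (0.409865, -1.0566, 0.3375)–(-0.61, -1.0566, 0.3375)  len=1.0199
  (v14,v16,v17) [-+-] → (0.409865, -1.0566, 0.3375)–(0.61, -1.0566, 0.3375)  len=0.2001
  (v15,v0,v16) [--+] → (1.09557, -0.709939, 0.3375)–(0.752719, -1.30378, 0.3375)  len=0.6857
  (v16,v0,v1) [+-+] → (1.09557, -0.709939, 0.3375)–(1.50544, 0, 0.3375)  len=0.8198
  (v16,v1,v17) [++-] → (1.11993, -0.17333, 0.3375)–(0.61, -1.0566, 0.3375)  len=1.0199
  (v17,v1,v2) [-+-] → (1.11993, -0.17333, 0.3375)–(1.22, 0, 0.3375)  len=0.2001

Chained into 2 loop(s):
  loop 1: 12 segments, perimeter = 9.0328
  loop 2: 12 segments, perimeter = 7.3202
Total perimeter = 16.353

loops=2 perimeter=16.353


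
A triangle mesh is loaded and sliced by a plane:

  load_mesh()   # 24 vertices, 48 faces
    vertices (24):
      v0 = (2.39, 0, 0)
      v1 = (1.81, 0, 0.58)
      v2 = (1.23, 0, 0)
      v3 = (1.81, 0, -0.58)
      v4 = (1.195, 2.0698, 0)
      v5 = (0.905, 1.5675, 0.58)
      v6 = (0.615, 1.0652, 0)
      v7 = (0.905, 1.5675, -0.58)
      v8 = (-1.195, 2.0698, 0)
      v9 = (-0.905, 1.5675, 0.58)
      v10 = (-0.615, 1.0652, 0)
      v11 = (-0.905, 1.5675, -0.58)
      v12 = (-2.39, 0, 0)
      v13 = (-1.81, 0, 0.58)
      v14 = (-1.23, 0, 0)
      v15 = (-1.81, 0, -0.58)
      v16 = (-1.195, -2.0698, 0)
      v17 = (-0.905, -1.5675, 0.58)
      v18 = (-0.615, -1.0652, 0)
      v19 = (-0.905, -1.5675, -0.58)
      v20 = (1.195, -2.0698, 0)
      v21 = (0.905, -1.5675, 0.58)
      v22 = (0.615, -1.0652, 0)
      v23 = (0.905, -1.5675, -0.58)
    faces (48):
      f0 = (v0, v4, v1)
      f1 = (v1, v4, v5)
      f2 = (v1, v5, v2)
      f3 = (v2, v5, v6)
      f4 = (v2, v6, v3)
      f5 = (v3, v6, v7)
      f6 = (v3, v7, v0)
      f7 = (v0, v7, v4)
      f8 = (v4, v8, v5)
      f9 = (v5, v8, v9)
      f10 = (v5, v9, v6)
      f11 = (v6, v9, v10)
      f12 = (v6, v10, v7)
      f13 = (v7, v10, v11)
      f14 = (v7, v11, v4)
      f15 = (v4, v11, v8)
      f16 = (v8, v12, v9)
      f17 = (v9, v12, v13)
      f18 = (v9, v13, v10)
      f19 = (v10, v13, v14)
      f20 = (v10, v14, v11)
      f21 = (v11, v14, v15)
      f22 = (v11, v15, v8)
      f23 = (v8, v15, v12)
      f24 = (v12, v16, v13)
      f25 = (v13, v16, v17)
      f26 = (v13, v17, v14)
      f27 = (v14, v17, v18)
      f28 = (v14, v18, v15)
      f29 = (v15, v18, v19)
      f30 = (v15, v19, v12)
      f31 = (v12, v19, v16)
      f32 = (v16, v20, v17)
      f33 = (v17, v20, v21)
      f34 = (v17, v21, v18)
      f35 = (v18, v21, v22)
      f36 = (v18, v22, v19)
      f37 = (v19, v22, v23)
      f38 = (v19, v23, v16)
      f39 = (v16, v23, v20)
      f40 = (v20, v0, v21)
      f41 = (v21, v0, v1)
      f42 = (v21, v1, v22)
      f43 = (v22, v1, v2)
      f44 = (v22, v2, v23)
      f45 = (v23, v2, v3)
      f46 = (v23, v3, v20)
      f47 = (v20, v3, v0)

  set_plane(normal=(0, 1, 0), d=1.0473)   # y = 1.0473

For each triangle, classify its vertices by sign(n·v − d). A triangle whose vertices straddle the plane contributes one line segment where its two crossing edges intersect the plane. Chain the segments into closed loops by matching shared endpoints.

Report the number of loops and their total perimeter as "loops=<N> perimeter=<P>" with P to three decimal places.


Straddling triangles (16 of 48):
  (v0,v4,v1) [-+-] → (1.78534, 1.0473, 0)–(1.49882, 1.0473, 0.286525)  len=0.4052
  (v1,v4,v5) [-++] → (1.49882, 1.0473, 0.286525)–(1.20534, 1.0473, 0.58)  len=0.4150
  (v1,v5,v2) [-+-] → (1.20534, 1.0473, 0.58)–(1.01286, 1.0473, 0.387518)  len=0.2722
  (v2,v5,v6) [-++] → (1.01286, 1.0473, 0.387518)–(0.625335, 1.0473, 0)  len=0.5480
  (v2,v6,v3) [-+-] → (0.625335, 1.0473, 0)–(0.635081, 1.0473, -0.00974653)  len=0.0138
  (v3,v6,v7) [-++] → (0.635081, 1.0473, -0.00974653)–(1.20534, 1.0473, -0.58)  len=0.8065
  (v3,v7,v0) [-+-] → (1.20534, 1.0473, -0.58)–(1.39782, 1.0473, -0.387518)  len=0.2722
  (v0,v7,v4) [-++] → (1.39782, 1.0473, -0.387518)–(1.78534, 1.0473, 0)  len=0.5480
  (v8,v12,v9) [+-+] → (-1.78534, 1.0473, 0)–(-1.39782, 1.0473, 0.387518)  len=0.5480
  (v9,v12,v13) [+--] → (-1.39782, 1.0473, 0.387518)–(-1.20534, 1.0473, 0.58)  len=0.2722
  (v9,v13,v10) [+-+] → (-1.20534, 1.0473, 0.58)–(-0.635081, 1.0473, 0.00974653)  len=0.8065
  (v10,v13,v14) [+--] → (-0.635081, 1.0473, 0.00974653)–(-0.625335, 1.0473, 0)  len=0.0138
  (v10,v14,v11) [+-+] → (-0.625335, 1.0473, 0)–(-1.01286, 1.0473, -0.387518)  len=0.5480
  (v11,v14,v15) [+--] → (-1.01286, 1.0473, -0.387518)–(-1.20534, 1.0473, -0.58)  len=0.2722
  (v11,v15,v8) [+-+] → (-1.20534, 1.0473, -0.58)–(-1.49882, 1.0473, -0.286525)  len=0.4150
  (v8,v15,v12) [+--] → (-1.49882, 1.0473, -0.286525)–(-1.78534, 1.0473, 0)  len=0.4052

Chained into 2 loop(s):
  loop 1: 8 segments, perimeter = 3.2810
  loop 2: 8 segments, perimeter = 3.2810
Total perimeter = 6.562

loops=2 perimeter=6.562


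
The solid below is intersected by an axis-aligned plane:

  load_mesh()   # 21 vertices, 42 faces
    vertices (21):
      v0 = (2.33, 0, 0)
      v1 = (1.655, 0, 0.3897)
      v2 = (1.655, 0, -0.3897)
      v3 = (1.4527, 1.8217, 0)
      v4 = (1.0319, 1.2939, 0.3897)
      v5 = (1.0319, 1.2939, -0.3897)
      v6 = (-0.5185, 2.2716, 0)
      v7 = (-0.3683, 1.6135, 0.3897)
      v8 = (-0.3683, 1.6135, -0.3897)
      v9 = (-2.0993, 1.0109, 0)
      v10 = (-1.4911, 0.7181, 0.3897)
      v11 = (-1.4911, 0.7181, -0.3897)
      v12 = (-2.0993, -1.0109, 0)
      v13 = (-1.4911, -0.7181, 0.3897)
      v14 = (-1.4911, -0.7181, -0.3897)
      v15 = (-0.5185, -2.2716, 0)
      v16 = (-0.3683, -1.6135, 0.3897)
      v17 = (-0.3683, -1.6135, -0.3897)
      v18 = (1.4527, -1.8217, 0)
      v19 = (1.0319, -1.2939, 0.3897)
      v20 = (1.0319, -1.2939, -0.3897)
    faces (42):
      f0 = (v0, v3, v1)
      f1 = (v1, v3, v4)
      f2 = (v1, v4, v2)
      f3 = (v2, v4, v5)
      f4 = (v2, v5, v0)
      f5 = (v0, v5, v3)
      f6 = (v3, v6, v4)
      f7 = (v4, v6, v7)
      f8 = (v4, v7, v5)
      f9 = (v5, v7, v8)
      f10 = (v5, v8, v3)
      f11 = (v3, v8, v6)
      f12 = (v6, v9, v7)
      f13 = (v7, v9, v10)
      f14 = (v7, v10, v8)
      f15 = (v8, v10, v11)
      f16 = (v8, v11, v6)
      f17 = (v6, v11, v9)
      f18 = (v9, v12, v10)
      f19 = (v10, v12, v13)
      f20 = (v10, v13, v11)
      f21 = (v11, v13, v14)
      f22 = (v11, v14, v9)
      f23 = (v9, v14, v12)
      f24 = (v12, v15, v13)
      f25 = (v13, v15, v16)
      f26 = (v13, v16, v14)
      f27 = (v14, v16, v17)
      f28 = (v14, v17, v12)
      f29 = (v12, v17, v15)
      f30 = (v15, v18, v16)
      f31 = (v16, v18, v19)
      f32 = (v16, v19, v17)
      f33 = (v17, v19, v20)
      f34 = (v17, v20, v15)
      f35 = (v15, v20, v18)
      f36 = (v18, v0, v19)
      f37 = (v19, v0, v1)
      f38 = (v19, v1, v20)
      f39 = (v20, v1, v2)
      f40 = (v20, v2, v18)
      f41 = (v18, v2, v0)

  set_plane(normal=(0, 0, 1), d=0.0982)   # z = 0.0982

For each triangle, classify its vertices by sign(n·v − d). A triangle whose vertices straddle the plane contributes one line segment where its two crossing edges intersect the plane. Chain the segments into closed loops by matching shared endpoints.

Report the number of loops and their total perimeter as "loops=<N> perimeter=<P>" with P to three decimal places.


loops=2 perimeter=23.173

Straddling triangles (28 of 42):
  (v0,v3,v1) [--+] → (1.50368, 1.36265, 0.0982)–(2.15991, 0, 0.0982)  len=1.5124
  (v1,v3,v4) [+-+] → (1.50368, 1.36265, 0.0982)–(1.34666, 1.6887, 0.0982)  len=0.3619
  (v1,v4,v2) [++-] → (1.26494, 0.809974, 0.0982)–(1.655, 0, 0.0982)  len=0.8990
  (v2,v4,v5) [-+-] → (1.26494, 0.809974, 0.0982)–(1.0319, 1.2939, 0.0982)  len=0.5371
  (v3,v6,v4) [--+] → (-0.127817, 2.02523, 0.0982)–(1.34666, 1.6887, 0.0982)  len=1.5124
  (v4,v6,v7) [+-+] → (-0.127817, 2.02523, 0.0982)–(-0.480651, 2.10577, 0.0982)  len=0.3619
  (v4,v7,v5) [++-] → (0.155383, 1.49397, 0.0982)–(1.0319, 1.2939, 0.0982)  len=0.8991
  (v5,v7,v8) [-+-] → (0.155383, 1.49397, 0.0982)–(-0.3683, 1.6135, 0.0982)  len=0.5372
  (v6,v9,v7) [--+] → (-1.66311, 1.16275, 0.0982)–(-0.480651, 2.10577, 0.0982)  len=1.5124
  (v7,v9,v10) [+-+] → (-1.66311, 1.16275, 0.0982)–(-1.94604, 0.937118, 0.0982)  len=0.3619
  (v7,v10,v8) [++-] → (-1.07117, 1.05298, 0.0982)–(-0.3683, 1.6135, 0.0982)  len=0.8990
  (v8,v10,v11) [-+-] → (-1.07117, 1.05298, 0.0982)–(-1.4911, 0.7181, 0.0982)  len=0.5371
  (v9,v12,v10) [--+] → (-1.94604, -0.575212, 0.0982)–(-1.94604, 0.937118, 0.0982)  len=1.5123
  (v10,v12,v13) [+-+] → (-1.94604, -0.575212, 0.0982)–(-1.94604, -0.937118, 0.0982)  len=0.3619
  (v10,v13,v11) [++-] → (-1.4911, -0.180953, 0.0982)–(-1.4911, 0.7181, 0.0982)  len=0.8991
  (v11,v13,v14) [-+-] → (-1.4911, -0.180953, 0.0982)–(-1.4911, -0.7181, 0.0982)  len=0.5371
  (v12,v15,v13) [--+] → (-0.763584, -1.88014, 0.0982)–(-1.94604, -0.937118, 0.0982)  len=1.5124
  (v13,v15,v16) [+-+] → (-0.763584, -1.88014, 0.0982)–(-0.480651, -2.10577, 0.0982)  len=0.3619
  (v13,v16,v14) [++-] → (-0.788234, -1.27862, 0.0982)–(-1.4911, -0.7181, 0.0982)  len=0.8990
  (v14,v16,v17) [-+-] → (-0.788234, -1.27862, 0.0982)–(-0.3683, -1.6135, 0.0982)  len=0.5371
  (v15,v18,v16) [--+] → (0.993829, -1.76924, 0.0982)–(-0.480651, -2.10577, 0.0982)  len=1.5124
  (v16,v18,v19) [+-+] → (0.993829, -1.76924, 0.0982)–(1.34666, -1.6887, 0.0982)  len=0.3619
  (v16,v19,v17) [++-] → (0.508217, -1.41343, 0.0982)–(-0.3683, -1.6135, 0.0982)  len=0.8991
  (v17,v19,v20) [-+-] → (0.508217, -1.41343, 0.0982)–(1.0319, -1.2939, 0.0982)  len=0.5372
  (v18,v0,v19) [--+] → (2.00289, -0.326048, 0.0982)–(1.34666, -1.6887, 0.0982)  len=1.5124
  (v19,v0,v1) [+-+] → (2.00289, -0.326048, 0.0982)–(2.15991, 0, 0.0982)  len=0.3619
  (v19,v1,v20) [++-] → (1.42196, -0.483926, 0.0982)–(1.0319, -1.2939, 0.0982)  len=0.8990
  (v20,v1,v2) [-+-] → (1.42196, -0.483926, 0.0982)–(1.655, 0, 0.0982)  len=0.5371

Chained into 2 loop(s):
  loop 1: 14 segments, perimeter = 13.1201
  loop 2: 14 segments, perimeter = 10.0531
Total perimeter = 23.173


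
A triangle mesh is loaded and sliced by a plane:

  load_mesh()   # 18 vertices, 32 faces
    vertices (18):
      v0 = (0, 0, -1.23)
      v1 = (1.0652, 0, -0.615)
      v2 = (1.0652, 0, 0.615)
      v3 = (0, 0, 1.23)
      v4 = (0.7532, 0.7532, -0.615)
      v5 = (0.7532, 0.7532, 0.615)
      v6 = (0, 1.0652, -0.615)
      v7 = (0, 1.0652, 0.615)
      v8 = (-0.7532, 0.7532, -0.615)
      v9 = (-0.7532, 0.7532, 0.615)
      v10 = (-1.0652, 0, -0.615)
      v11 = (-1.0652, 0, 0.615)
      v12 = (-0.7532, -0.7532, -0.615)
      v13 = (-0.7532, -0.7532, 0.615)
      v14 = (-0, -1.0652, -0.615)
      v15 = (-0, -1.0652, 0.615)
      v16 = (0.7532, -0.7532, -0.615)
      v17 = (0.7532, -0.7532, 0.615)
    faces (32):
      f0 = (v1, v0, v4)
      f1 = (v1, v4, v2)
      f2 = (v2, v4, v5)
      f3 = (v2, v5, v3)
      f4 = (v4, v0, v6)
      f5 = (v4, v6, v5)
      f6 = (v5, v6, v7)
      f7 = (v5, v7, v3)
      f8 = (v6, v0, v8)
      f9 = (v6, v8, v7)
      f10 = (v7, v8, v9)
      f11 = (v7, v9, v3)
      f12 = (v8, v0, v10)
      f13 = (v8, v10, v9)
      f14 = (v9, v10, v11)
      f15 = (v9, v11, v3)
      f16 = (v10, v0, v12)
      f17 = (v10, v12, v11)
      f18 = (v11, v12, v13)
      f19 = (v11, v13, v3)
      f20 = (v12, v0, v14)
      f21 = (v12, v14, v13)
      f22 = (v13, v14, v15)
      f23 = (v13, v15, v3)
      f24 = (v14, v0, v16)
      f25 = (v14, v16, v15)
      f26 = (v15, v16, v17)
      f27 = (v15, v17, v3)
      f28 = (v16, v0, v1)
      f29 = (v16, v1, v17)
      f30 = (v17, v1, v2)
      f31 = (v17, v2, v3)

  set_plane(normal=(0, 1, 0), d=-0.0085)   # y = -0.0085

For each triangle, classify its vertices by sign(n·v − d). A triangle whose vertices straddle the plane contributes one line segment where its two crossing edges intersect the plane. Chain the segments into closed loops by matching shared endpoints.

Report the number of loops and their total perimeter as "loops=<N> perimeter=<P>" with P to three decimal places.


Straddling triangles (12 of 32):
  (v10,v0,v12) [++-] → (-0.0085, -0.0085, -1.22306)–(-1.06168, -0.0085, -0.615)  len=1.2161
  (v10,v12,v11) [+-+] → (-1.06168, -0.0085, -0.615)–(-1.06168, -0.0085, 0.601119)  len=1.2161
  (v11,v12,v13) [+--] → (-1.06168, -0.0085, 0.601119)–(-1.06168, -0.0085, 0.615)  len=0.0139
  (v11,v13,v3) [+-+] → (-1.06168, -0.0085, 0.615)–(-0.0085, -0.0085, 1.22306)  len=1.2161
  (v12,v0,v14) [-+-] → (-0.0085, -0.0085, -1.22306)–(0, -0.0085, -1.22509)  len=0.0087
  (v13,v15,v3) [--+] → (0, -0.0085, 1.22509)–(-0.0085, -0.0085, 1.22306)  len=0.0087
  (v14,v0,v16) [-+-] → (0, -0.0085, -1.22509)–(0.0085, -0.0085, -1.22306)  len=0.0087
  (v15,v17,v3) [--+] → (0.0085, -0.0085, 1.22306)–(0, -0.0085, 1.22509)  len=0.0087
  (v16,v0,v1) [-++] → (0.0085, -0.0085, -1.22306)–(1.06168, -0.0085, -0.615)  len=1.2161
  (v16,v1,v17) [-+-] → (1.06168, -0.0085, -0.615)–(1.06168, -0.0085, -0.601119)  len=0.0139
  (v17,v1,v2) [-++] → (1.06168, -0.0085, -0.601119)–(1.06168, -0.0085, 0.615)  len=1.2161
  (v17,v2,v3) [-++] → (1.06168, -0.0085, 0.615)–(0.0085, -0.0085, 1.22306)  len=1.2161

Chained into 1 loop(s):
  loop 1: 12 segments, perimeter = 7.3594
Total perimeter = 7.359

loops=1 perimeter=7.359


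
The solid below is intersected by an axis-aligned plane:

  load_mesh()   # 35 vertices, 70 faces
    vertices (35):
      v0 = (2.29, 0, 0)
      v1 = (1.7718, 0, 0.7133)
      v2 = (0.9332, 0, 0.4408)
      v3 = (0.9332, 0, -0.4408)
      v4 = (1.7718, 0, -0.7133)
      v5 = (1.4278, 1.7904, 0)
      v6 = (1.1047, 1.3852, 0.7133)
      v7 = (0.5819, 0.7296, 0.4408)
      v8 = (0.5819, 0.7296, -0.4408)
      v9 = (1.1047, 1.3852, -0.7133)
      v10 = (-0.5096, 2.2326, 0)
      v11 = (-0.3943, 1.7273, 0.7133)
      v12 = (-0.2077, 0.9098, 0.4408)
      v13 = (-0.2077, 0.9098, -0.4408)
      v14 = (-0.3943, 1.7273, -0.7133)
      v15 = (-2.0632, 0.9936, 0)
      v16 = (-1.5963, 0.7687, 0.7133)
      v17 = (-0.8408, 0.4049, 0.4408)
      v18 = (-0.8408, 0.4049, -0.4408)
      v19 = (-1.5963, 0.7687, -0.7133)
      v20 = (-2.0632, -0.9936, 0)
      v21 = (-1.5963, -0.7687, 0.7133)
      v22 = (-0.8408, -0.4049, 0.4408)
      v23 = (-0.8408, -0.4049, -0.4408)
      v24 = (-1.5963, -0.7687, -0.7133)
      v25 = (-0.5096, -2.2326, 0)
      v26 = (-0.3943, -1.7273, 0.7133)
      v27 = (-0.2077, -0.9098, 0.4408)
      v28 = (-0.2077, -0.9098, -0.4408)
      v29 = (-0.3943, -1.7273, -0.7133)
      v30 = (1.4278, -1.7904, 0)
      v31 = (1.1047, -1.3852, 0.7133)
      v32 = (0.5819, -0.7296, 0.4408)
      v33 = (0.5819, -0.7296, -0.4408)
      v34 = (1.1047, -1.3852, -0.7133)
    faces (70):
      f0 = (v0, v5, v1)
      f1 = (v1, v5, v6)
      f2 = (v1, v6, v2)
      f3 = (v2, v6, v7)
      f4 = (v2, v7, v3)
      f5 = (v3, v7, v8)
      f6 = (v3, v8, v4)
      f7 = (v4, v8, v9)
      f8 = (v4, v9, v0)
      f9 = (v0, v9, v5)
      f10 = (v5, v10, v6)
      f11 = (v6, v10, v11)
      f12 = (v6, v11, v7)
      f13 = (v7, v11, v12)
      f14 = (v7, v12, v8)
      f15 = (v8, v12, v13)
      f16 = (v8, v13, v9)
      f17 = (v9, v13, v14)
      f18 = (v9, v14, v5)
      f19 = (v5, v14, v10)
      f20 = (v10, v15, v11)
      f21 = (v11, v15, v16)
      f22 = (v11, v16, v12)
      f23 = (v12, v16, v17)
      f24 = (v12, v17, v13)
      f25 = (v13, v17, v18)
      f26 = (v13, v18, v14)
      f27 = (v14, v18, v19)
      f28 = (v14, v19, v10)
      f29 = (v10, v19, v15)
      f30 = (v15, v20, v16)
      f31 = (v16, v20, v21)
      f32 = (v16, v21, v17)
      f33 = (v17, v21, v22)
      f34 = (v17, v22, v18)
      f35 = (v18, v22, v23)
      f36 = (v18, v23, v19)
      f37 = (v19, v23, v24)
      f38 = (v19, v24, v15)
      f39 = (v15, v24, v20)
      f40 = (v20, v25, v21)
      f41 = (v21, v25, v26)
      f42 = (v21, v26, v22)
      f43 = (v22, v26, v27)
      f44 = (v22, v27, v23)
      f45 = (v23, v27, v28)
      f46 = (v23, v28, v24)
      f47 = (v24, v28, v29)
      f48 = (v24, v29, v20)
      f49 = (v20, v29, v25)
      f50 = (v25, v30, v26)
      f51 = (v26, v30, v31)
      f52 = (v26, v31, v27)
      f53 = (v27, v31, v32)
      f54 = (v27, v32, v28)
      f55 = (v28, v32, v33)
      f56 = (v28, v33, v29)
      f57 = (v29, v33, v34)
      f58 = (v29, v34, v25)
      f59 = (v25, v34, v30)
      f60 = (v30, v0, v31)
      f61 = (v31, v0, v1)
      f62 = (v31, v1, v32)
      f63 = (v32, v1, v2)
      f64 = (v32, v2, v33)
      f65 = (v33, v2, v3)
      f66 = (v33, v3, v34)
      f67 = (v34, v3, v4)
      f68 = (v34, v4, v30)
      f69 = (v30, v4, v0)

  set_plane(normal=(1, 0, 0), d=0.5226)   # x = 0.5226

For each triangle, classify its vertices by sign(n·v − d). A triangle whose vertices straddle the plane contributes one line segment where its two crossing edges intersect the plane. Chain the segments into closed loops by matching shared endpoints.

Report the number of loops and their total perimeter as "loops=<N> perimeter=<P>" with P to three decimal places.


Straddling triangles (20 of 70):
  (v5,v10,v6) [+-+] → (0.5226, 1.99701, 0)–(0.5226, 1.69076, 0.456091)  len=0.5494
  (v6,v10,v11) [+--] → (0.5226, 1.69076, 0.456091)–(0.5226, 1.51805, 0.7133)  len=0.3098
  (v6,v11,v7) [+-+] → (0.5226, 1.51805, 0.7133)–(0.5226, 0.790206, 0.457353)  len=0.7715
  (v7,v11,v12) [+--] → (0.5226, 0.790206, 0.457353)–(0.5226, 0.743133, 0.4408)  len=0.0499
  (v7,v12,v8) [+-+] → (0.5226, 0.743133, 0.4408)–(0.5226, 0.743133, -0.374591)  len=0.8154
  (v8,v12,v13) [+--] → (0.5226, 0.743133, -0.374591)–(0.5226, 0.743133, -0.4408)  len=0.0662
  (v8,v13,v9) [+-+] → (0.5226, 0.743133, -0.4408)–(0.5226, 1.17434, -0.592436)  len=0.4571
  (v9,v13,v14) [+--] → (0.5226, 1.17434, -0.592436)–(0.5226, 1.51805, -0.7133)  len=0.3643
  (v9,v14,v5) [+-+] → (0.5226, 1.51805, -0.7133)–(0.5226, 1.75905, -0.35436)  len=0.4323
  (v5,v14,v10) [+--] → (0.5226, 1.75905, -0.35436)–(0.5226, 1.99701, 0)  len=0.4268
  (v25,v30,v26) [-+-] → (0.5226, -1.99701, 0)–(0.5226, -1.75905, 0.35436)  len=0.4268
  (v26,v30,v31) [-++] → (0.5226, -1.75905, 0.35436)–(0.5226, -1.51805, 0.7133)  len=0.4323
  (v26,v31,v27) [-+-] → (0.5226, -1.51805, 0.7133)–(0.5226, -1.17434, 0.592436)  len=0.3643
  (v27,v31,v32) [-++] → (0.5226, -1.17434, 0.592436)–(0.5226, -0.743133, 0.4408)  len=0.4571
  (v27,v32,v28) [-+-] → (0.5226, -0.743133, 0.4408)–(0.5226, -0.743133, 0.374591)  len=0.0662
  (v28,v32,v33) [-++] → (0.5226, -0.743133, 0.374591)–(0.5226, -0.743133, -0.4408)  len=0.8154
  (v28,v33,v29) [-+-] → (0.5226, -0.743133, -0.4408)–(0.5226, -0.790206, -0.457353)  len=0.0499
  (v29,v33,v34) [-++] → (0.5226, -0.790206, -0.457353)–(0.5226, -1.51805, -0.7133)  len=0.7715
  (v29,v34,v25) [-+-] → (0.5226, -1.51805, -0.7133)–(0.5226, -1.69076, -0.456091)  len=0.3098
  (v25,v34,v30) [-++] → (0.5226, -1.69076, -0.456091)–(0.5226, -1.99701, 0)  len=0.5494

Chained into 2 loop(s):
  loop 1: 10 segments, perimeter = 4.2428
  loop 2: 10 segments, perimeter = 4.2428
Total perimeter = 8.486

loops=2 perimeter=8.486


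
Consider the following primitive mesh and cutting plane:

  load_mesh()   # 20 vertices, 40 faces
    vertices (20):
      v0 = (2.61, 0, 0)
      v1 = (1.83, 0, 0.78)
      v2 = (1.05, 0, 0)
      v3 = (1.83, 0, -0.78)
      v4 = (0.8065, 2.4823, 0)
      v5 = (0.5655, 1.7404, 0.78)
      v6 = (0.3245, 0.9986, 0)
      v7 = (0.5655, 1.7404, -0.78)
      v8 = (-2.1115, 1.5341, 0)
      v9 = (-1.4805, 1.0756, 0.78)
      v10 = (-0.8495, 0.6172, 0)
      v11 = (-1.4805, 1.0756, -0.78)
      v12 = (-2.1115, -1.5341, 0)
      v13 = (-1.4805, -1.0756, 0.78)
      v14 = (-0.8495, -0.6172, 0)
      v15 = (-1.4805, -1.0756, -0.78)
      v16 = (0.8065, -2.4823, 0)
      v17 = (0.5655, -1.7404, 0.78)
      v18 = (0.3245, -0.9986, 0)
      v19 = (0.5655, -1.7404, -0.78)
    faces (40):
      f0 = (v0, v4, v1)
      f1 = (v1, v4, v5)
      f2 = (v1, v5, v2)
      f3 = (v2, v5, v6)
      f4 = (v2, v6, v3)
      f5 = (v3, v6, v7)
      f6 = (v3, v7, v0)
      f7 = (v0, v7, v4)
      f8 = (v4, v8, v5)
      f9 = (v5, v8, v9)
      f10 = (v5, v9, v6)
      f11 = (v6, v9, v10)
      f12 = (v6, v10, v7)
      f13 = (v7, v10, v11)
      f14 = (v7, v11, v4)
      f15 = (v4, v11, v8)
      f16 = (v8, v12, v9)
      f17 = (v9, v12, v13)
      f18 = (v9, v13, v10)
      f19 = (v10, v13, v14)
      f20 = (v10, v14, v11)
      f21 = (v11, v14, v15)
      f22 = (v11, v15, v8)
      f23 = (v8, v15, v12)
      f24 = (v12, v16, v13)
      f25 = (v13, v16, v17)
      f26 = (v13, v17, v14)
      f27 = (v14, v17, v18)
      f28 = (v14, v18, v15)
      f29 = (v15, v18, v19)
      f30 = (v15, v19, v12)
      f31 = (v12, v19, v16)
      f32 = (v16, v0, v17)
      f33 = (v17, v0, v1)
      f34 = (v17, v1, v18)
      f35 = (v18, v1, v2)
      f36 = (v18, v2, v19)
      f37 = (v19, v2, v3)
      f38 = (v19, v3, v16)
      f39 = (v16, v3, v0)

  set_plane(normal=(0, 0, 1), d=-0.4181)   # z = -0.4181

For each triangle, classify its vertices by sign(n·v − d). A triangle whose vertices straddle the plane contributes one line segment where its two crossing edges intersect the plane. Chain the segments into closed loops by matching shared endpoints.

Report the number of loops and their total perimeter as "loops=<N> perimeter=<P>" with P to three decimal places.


Straddling triangles (20 of 40):
  (v2,v6,v3) [++-] → (1.13149, 0.463325, -0.4181)–(1.4681, 0, -0.4181)  len=0.5727
  (v3,v6,v7) [-+-] → (1.13149, 0.463325, -0.4181)–(0.453682, 1.39622, -0.4181)  len=1.1531
  (v3,v7,v0) [--+] → (1.5141, 0.932899, -0.4181)–(2.1919, 0, -0.4181)  len=1.1531
  (v0,v7,v4) [+-+] → (1.5141, 0.932899, -0.4181)–(0.677318, 2.08462, -0.4181)  len=1.4236
  (v6,v10,v7) [++-] → (-0.0910237, 1.21926, -0.4181)–(0.453682, 1.39622, -0.4181)  len=0.5727
  (v7,v10,v11) [-+-] → (-0.0910237, 1.21926, -0.4181)–(-1.18773, 0.862914, -0.4181)  len=1.1531
  (v7,v11,v4) [--+] → (-0.419391, 1.72827, -0.4181)–(0.677318, 2.08462, -0.4181)  len=1.1531
  (v4,v11,v8) [+-+] → (-0.419391, 1.72827, -0.4181)–(-1.77327, 1.28833, -0.4181)  len=1.4236
  (v10,v14,v11) [++-] → (-1.18773, 0.290184, -0.4181)–(-1.18773, 0.862914, -0.4181)  len=0.5727
  (v11,v14,v15) [-+-] → (-1.18773, 0.290184, -0.4181)–(-1.18773, -0.862914, -0.4181)  len=1.1531
  (v11,v15,v8) [--+] → (-1.77327, 0.135234, -0.4181)–(-1.77327, 1.28833, -0.4181)  len=1.1531
  (v8,v15,v12) [+-+] → (-1.77327, 0.135234, -0.4181)–(-1.77327, -1.28833, -0.4181)  len=1.4236
  (v14,v18,v15) [++-] → (-0.643026, -1.03987, -0.4181)–(-1.18773, -0.862914, -0.4181)  len=0.5727
  (v15,v18,v19) [-+-] → (-0.643026, -1.03987, -0.4181)–(0.453682, -1.39622, -0.4181)  len=1.1531
  (v15,v19,v12) [--+] → (-0.676559, -1.64468, -0.4181)–(-1.77327, -1.28833, -0.4181)  len=1.1531
  (v12,v19,v16) [+-+] → (-0.676559, -1.64468, -0.4181)–(0.677318, -2.08462, -0.4181)  len=1.4236
  (v18,v2,v19) [++-] → (0.790296, -0.932899, -0.4181)–(0.453682, -1.39622, -0.4181)  len=0.5727
  (v19,v2,v3) [-+-] → (0.790296, -0.932899, -0.4181)–(1.4681, 0, -0.4181)  len=1.1531
  (v19,v3,v16) [--+] → (1.35512, -1.15172, -0.4181)–(0.677318, -2.08462, -0.4181)  len=1.1531
  (v16,v3,v0) [+-+] → (1.35512, -1.15172, -0.4181)–(2.1919, 0, -0.4181)  len=1.4236

Chained into 2 loop(s):
  loop 1: 10 segments, perimeter = 8.6292
  loop 2: 10 segments, perimeter = 12.8836
Total perimeter = 21.513

loops=2 perimeter=21.513
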